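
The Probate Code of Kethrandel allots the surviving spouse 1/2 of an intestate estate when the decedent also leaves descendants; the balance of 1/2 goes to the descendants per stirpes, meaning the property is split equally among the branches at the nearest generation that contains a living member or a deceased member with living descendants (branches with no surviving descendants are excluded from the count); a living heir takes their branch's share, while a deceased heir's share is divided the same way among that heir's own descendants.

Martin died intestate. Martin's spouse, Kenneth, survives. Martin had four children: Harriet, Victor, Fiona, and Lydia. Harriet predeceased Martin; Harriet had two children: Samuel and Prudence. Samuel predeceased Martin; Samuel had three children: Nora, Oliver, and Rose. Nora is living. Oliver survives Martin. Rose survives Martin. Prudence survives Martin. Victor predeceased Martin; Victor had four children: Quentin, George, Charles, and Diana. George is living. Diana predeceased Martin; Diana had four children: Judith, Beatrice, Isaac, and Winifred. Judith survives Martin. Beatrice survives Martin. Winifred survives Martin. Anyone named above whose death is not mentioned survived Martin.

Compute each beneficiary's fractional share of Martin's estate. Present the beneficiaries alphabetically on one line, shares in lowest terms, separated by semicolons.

Beatrice 1/128; Charles 1/32; Fiona 1/8; George 1/32; Isaac 1/128; Judith 1/128; Kenneth 1/2; Lydia 1/8; Nora 1/48; Oliver 1/48; Prudence 1/16; Quentin 1/32; Rose 1/48; Winifred 1/128

Kenneth, as surviving spouse, takes 1/2.
The remaining 1/2 passes to Martin's descendants per stirpes.
The 1/2 is divided into 4 equal shares of 1/8 among Harriet, Victor, Fiona, Lydia.
Harriet predeceased; the 1/8 allotted to Harriet's branch passes to Harriet's issue by representation.
The 1/8 is divided into 2 equal shares of 1/16 among Samuel, Prudence.
Samuel predeceased; the 1/16 allotted to Samuel's branch passes to Samuel's issue by representation.
The 1/16 is divided into 3 equal shares of 1/48 among Nora, Oliver, Rose.
Nora is living and takes 1/48.
Oliver is living and takes 1/48.
Rose is living and takes 1/48.
Prudence is living and takes 1/16.
Victor predeceased; the 1/8 allotted to Victor's branch passes to Victor's issue by representation.
The 1/8 is divided into 4 equal shares of 1/32 among Quentin, George, Charles, Diana.
Quentin is living and takes 1/32.
George is living and takes 1/32.
Charles is living and takes 1/32.
Diana predeceased; the 1/32 allotted to Diana's branch passes to Diana's issue by representation.
The 1/32 is divided into 4 equal shares of 1/128 among Judith, Beatrice, Isaac, Winifred.
Judith is living and takes 1/128.
Beatrice is living and takes 1/128.
Isaac is living and takes 1/128.
Winifred is living and takes 1/128.
Fiona is living and takes 1/8.
Lydia is living and takes 1/8.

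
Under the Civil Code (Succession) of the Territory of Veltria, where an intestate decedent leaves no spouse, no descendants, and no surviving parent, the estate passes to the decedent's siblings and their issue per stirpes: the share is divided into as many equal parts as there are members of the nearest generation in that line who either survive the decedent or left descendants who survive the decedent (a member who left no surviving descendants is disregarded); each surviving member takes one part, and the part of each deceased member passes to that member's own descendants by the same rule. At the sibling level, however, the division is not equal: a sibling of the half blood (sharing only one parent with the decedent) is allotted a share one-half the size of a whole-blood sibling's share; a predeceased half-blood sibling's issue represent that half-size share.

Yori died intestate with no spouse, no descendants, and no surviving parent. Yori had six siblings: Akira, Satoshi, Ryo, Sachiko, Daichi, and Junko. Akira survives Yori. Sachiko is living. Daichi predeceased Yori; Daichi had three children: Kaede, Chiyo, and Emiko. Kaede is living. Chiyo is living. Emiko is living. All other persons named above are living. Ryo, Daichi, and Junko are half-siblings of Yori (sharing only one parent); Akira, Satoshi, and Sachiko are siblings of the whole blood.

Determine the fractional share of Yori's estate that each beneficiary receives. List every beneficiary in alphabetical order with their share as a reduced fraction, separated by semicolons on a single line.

No spouse, descendants, or parent survives, so the estate passes to Yori's siblings per stirpes.
Half-blood siblings count for one-half the weight of whole-blood siblings at the initial division.
Dividing 1 in proportion to weights (total weight 9/2): Akira (weight 1) → 2/9; Satoshi (weight 1) → 2/9; Ryo (weight 1/2) → 1/9; Sachiko (weight 1) → 2/9; Daichi (weight 1/2) → 1/9; Junko (weight 1/2) → 1/9.
Akira is living and takes 2/9.
Satoshi is living and takes 2/9.
Ryo is living and takes 1/9.
Sachiko is living and takes 2/9.
Daichi predeceased; the 1/9 allotted to Daichi's branch passes to Daichi's issue by representation.
The 1/9 is divided into 3 equal shares of 1/27 among Kaede, Chiyo, Emiko.
Kaede is living and takes 1/27.
Chiyo is living and takes 1/27.
Emiko is living and takes 1/27.
Junko is living and takes 1/9.

Akira 2/9; Chiyo 1/27; Emiko 1/27; Junko 1/9; Kaede 1/27; Ryo 1/9; Sachiko 2/9; Satoshi 2/9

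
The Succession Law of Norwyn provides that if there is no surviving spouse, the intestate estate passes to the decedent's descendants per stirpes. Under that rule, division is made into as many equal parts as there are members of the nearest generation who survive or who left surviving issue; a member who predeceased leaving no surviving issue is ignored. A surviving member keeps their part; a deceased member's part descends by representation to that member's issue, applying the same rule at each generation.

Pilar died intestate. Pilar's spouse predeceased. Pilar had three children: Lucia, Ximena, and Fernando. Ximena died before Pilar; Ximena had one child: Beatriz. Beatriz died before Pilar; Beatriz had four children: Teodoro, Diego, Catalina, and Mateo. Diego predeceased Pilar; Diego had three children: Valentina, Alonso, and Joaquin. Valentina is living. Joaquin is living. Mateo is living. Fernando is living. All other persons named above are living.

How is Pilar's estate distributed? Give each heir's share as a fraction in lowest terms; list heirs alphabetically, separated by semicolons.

Alonso 1/36; Catalina 1/12; Fernando 1/3; Joaquin 1/36; Lucia 1/3; Mateo 1/12; Teodoro 1/12; Valentina 1/36

There is no surviving spouse, so the entire estate passes to Pilar's descendants per stirpes.
The estate is divided into 3 equal shares of 1/3 among Lucia, Ximena, Fernando.
Lucia is living and takes 1/3.
Ximena predeceased; the 1/3 allotted to Ximena's branch passes to Ximena's issue by representation.
Beatriz's line is the sole branch at this level, so the full 1/3 passes to Beatriz's issue by representation.
The 1/3 is divided into 4 equal shares of 1/12 among Teodoro, Diego, Catalina, Mateo.
Teodoro is living and takes 1/12.
Diego predeceased; the 1/12 allotted to Diego's branch passes to Diego's issue by representation.
The 1/12 is divided into 3 equal shares of 1/36 among Valentina, Alonso, Joaquin.
Valentina is living and takes 1/36.
Alonso is living and takes 1/36.
Joaquin is living and takes 1/36.
Catalina is living and takes 1/12.
Mateo is living and takes 1/12.
Fernando is living and takes 1/3.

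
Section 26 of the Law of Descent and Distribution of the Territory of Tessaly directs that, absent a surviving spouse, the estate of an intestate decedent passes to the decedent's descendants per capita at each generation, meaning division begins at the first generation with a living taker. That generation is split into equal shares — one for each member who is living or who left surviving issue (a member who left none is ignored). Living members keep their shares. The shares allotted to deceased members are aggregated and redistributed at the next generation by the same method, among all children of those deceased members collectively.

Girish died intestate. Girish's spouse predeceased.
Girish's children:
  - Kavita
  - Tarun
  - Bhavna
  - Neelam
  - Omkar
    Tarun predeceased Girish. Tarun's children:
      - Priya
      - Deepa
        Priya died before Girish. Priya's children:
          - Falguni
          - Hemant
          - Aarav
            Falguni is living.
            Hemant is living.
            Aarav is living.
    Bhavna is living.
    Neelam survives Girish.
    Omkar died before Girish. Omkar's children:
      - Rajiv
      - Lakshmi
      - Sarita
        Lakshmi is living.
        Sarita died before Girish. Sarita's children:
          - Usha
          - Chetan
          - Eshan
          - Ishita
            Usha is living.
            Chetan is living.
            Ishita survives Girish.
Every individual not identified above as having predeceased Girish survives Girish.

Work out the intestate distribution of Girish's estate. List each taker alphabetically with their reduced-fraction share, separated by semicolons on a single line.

There is no surviving spouse, so the entire estate passes to Girish's descendants per capita at each generation.
At generation 1 (Kavita, Tarun, Bhavna, Neelam, Omkar) there are 5 shares of (1)/5 = 1/5 each.
Living: Kavita, Bhavna, and Neelam — each takes 1/5.
Deceased: Tarun and Omkar. Their combined 2/5 is pooled and carried to generation 2.
At generation 2 (Priya, Deepa, Rajiv, Lakshmi, Sarita) there are 5 shares of (2/5)/5 = 2/25 each.
Living: Deepa, Rajiv, and Lakshmi — each takes 2/25.
Deceased: Priya and Sarita. Their combined 4/25 is pooled and carried to generation 3.
At generation 3 (Falguni, Hemant, Aarav, Usha, Chetan, Eshan, Ishita) there are 7 shares of (4/25)/7 = 4/175 each.
Living: Falguni, Hemant, Aarav, Usha, Chetan, Eshan, and Ishita — each takes 4/175.

Aarav 4/175; Bhavna 1/5; Chetan 4/175; Deepa 2/25; Eshan 4/175; Falguni 4/175; Hemant 4/175; Ishita 4/175; Kavita 1/5; Lakshmi 2/25; Neelam 1/5; Rajiv 2/25; Usha 4/175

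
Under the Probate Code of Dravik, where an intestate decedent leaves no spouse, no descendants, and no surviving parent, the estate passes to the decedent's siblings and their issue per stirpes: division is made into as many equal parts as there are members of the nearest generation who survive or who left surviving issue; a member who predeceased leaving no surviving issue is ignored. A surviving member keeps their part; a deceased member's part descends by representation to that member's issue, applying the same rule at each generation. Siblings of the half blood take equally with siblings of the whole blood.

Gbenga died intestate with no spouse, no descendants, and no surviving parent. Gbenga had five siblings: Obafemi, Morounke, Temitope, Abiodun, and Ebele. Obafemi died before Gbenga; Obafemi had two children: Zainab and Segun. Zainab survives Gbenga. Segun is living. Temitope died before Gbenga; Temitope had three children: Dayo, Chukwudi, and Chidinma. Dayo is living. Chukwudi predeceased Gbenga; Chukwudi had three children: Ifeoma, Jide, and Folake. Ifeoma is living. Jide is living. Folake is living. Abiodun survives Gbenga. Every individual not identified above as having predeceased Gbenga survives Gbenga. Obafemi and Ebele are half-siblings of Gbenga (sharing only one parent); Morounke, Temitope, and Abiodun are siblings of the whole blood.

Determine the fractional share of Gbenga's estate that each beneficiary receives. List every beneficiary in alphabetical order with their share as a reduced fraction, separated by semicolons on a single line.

No spouse, descendants, or parent survives, so the estate passes to Gbenga's siblings per stirpes.
Half-blood and whole-blood siblings take equally under the stated rule.
The estate is divided into 5 equal shares of 1/5 among Obafemi, Morounke, Temitope, Abiodun, Ebele.
Obafemi predeceased; the 1/5 allotted to Obafemi's branch passes to Obafemi's issue by representation.
The 1/5 is divided into 2 equal shares of 1/10 among Zainab, Segun.
Zainab is living and takes 1/10.
Segun is living and takes 1/10.
Morounke is living and takes 1/5.
Temitope predeceased; the 1/5 allotted to Temitope's branch passes to Temitope's issue by representation.
The 1/5 is divided into 3 equal shares of 1/15 among Dayo, Chukwudi, Chidinma.
Dayo is living and takes 1/15.
Chukwudi predeceased; the 1/15 allotted to Chukwudi's branch passes to Chukwudi's issue by representation.
The 1/15 is divided into 3 equal shares of 1/45 among Ifeoma, Jide, Folake.
Ifeoma is living and takes 1/45.
Jide is living and takes 1/45.
Folake is living and takes 1/45.
Chidinma is living and takes 1/15.
Abiodun is living and takes 1/5.
Ebele is living and takes 1/5.

Abiodun 1/5; Chidinma 1/15; Dayo 1/15; Ebele 1/5; Folake 1/45; Ifeoma 1/45; Jide 1/45; Morounke 1/5; Segun 1/10; Zainab 1/10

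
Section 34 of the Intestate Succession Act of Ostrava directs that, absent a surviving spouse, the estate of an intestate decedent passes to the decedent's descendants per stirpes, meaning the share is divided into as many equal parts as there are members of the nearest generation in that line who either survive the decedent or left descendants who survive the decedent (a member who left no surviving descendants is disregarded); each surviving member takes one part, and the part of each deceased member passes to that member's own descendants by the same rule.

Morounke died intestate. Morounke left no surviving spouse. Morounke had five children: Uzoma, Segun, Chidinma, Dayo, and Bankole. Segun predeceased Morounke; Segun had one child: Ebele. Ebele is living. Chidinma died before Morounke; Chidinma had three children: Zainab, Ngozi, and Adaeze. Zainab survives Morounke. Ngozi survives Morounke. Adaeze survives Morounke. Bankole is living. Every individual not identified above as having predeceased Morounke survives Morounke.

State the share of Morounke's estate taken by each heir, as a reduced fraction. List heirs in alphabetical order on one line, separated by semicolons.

There is no surviving spouse, so the entire estate passes to Morounke's descendants per stirpes.
The estate is divided into 5 equal shares of 1/5 among Uzoma, Segun, Chidinma, Dayo, Bankole.
Uzoma is living and takes 1/5.
Segun predeceased; the 1/5 allotted to Segun's branch passes to Segun's issue by representation.
Ebele is the sole taker at this level and receives the full 1/5.
Chidinma predeceased; the 1/5 allotted to Chidinma's branch passes to Chidinma's issue by representation.
The 1/5 is divided into 3 equal shares of 1/15 among Zainab, Ngozi, Adaeze.
Zainab is living and takes 1/15.
Ngozi is living and takes 1/15.
Adaeze is living and takes 1/15.
Dayo is living and takes 1/5.
Bankole is living and takes 1/5.

Adaeze 1/15; Bankole 1/5; Dayo 1/5; Ebele 1/5; Ngozi 1/15; Uzoma 1/5; Zainab 1/15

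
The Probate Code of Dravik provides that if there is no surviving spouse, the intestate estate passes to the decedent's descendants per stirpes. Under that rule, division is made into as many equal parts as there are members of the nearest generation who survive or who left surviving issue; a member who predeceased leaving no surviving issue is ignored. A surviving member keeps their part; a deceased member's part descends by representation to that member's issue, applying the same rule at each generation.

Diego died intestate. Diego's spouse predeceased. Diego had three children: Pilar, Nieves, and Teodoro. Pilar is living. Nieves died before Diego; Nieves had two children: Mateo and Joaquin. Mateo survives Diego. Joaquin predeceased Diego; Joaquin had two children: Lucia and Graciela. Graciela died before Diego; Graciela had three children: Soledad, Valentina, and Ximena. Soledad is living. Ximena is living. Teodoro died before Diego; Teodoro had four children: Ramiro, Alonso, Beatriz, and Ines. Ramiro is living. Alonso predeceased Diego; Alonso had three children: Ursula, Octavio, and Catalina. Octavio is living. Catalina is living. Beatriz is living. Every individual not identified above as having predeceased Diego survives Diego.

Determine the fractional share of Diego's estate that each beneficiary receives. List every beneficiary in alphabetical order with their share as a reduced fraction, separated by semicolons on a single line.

Beatriz 1/12; Catalina 1/36; Ines 1/12; Lucia 1/12; Mateo 1/6; Octavio 1/36; Pilar 1/3; Ramiro 1/12; Soledad 1/36; Ursula 1/36; Valentina 1/36; Ximena 1/36

There is no surviving spouse, so the entire estate passes to Diego's descendants per stirpes.
The estate is divided into 3 equal shares of 1/3 among Pilar, Nieves, Teodoro.
Pilar is living and takes 1/3.
Nieves predeceased; the 1/3 allotted to Nieves's branch passes to Nieves's issue by representation.
The 1/3 is divided into 2 equal shares of 1/6 among Mateo, Joaquin.
Mateo is living and takes 1/6.
Joaquin predeceased; the 1/6 allotted to Joaquin's branch passes to Joaquin's issue by representation.
The 1/6 is divided into 2 equal shares of 1/12 among Lucia, Graciela.
Lucia is living and takes 1/12.
Graciela predeceased; the 1/12 allotted to Graciela's branch passes to Graciela's issue by representation.
The 1/12 is divided into 3 equal shares of 1/36 among Soledad, Valentina, Ximena.
Soledad is living and takes 1/36.
Valentina is living and takes 1/36.
Ximena is living and takes 1/36.
Teodoro predeceased; the 1/3 allotted to Teodoro's branch passes to Teodoro's issue by representation.
The 1/3 is divided into 4 equal shares of 1/12 among Ramiro, Alonso, Beatriz, Ines.
Ramiro is living and takes 1/12.
Alonso predeceased; the 1/12 allotted to Alonso's branch passes to Alonso's issue by representation.
The 1/12 is divided into 3 equal shares of 1/36 among Ursula, Octavio, Catalina.
Ursula is living and takes 1/36.
Octavio is living and takes 1/36.
Catalina is living and takes 1/36.
Beatriz is living and takes 1/12.
Ines is living and takes 1/12.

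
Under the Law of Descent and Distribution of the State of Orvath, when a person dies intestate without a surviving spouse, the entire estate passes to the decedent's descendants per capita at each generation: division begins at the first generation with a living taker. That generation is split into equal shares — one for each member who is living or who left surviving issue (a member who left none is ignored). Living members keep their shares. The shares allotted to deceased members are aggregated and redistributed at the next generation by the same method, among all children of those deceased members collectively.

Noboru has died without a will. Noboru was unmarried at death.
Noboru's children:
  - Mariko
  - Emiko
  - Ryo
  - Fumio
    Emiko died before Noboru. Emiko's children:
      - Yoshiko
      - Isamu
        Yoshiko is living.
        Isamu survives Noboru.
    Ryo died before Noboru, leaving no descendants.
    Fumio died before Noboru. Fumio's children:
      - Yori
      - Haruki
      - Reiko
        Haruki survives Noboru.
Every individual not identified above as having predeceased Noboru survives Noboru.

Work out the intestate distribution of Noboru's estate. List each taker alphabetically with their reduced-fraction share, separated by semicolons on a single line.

Haruki 2/15; Isamu 2/15; Mariko 1/3; Reiko 2/15; Yori 2/15; Yoshiko 2/15

There is no surviving spouse, so the entire estate passes to Noboru's descendants per capita at each generation.
At generation 1 (Mariko, Emiko, Fumio) there are 3 shares of (1)/3 = 1/3 each.
Living: Mariko — each takes 1/3.
Deceased: Emiko and Fumio. Their combined 2/3 is pooled and carried to generation 2.
At generation 2 (Yoshiko, Isamu, Yori, Haruki, Reiko) there are 5 shares of (2/3)/5 = 2/15 each.
Living: Yoshiko, Isamu, Yori, Haruki, and Reiko — each takes 2/15.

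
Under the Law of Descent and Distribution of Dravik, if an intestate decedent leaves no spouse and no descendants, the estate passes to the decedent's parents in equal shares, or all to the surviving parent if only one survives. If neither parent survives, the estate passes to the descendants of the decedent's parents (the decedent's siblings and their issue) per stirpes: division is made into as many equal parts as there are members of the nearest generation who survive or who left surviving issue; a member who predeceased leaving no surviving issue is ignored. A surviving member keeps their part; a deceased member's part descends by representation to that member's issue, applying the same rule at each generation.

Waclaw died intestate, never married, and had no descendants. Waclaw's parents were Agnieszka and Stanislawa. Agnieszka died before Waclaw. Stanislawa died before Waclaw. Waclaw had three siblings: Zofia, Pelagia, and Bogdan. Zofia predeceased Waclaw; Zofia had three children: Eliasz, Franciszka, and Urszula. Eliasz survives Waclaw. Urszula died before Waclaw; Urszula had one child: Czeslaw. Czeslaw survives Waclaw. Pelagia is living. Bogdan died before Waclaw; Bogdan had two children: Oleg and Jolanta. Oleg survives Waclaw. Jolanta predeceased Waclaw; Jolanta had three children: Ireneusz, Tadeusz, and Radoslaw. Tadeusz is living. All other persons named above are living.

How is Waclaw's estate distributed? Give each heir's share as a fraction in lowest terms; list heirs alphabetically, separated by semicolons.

Czeslaw 1/9; Eliasz 1/9; Franciszka 1/9; Ireneusz 1/18; Oleg 1/6; Pelagia 1/3; Radoslaw 1/18; Tadeusz 1/18

Neither parent survives and there are no descendants, so the estate passes to Waclaw's siblings and their issue per stirpes.
The estate is divided into 3 equal shares of 1/3 among Zofia, Pelagia, Bogdan.
Zofia predeceased; the 1/3 allotted to Zofia's branch passes to Zofia's issue by representation.
The 1/3 is divided into 3 equal shares of 1/9 among Eliasz, Franciszka, Urszula.
Eliasz is living and takes 1/9.
Franciszka is living and takes 1/9.
Urszula predeceased; the 1/9 allotted to Urszula's branch passes to Urszula's issue by representation.
Czeslaw is the sole taker at this level and receives the full 1/9.
Pelagia is living and takes 1/3.
Bogdan predeceased; the 1/3 allotted to Bogdan's branch passes to Bogdan's issue by representation.
The 1/3 is divided into 2 equal shares of 1/6 among Oleg, Jolanta.
Oleg is living and takes 1/6.
Jolanta predeceased; the 1/6 allotted to Jolanta's branch passes to Jolanta's issue by representation.
The 1/6 is divided into 3 equal shares of 1/18 among Ireneusz, Tadeusz, Radoslaw.
Ireneusz is living and takes 1/18.
Tadeusz is living and takes 1/18.
Radoslaw is living and takes 1/18.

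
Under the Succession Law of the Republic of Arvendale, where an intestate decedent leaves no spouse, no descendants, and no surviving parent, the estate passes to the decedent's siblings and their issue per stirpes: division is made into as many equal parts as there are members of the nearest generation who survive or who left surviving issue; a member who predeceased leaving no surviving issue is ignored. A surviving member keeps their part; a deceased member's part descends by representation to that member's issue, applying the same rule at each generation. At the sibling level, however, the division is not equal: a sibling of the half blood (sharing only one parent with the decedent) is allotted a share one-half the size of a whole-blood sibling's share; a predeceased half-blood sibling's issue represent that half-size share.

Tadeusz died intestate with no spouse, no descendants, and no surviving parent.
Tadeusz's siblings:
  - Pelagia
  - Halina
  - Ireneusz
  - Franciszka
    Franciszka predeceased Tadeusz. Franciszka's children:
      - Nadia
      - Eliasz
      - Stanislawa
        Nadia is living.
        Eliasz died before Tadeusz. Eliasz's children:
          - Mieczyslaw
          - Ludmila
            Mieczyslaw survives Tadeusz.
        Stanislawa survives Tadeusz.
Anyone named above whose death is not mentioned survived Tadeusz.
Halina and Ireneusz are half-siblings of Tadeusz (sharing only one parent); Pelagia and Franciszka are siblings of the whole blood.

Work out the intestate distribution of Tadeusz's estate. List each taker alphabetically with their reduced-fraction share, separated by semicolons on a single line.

Halina 1/6; Ireneusz 1/6; Ludmila 1/18; Mieczyslaw 1/18; Nadia 1/9; Pelagia 1/3; Stanislawa 1/9

No spouse, descendants, or parent survives, so the estate passes to Tadeusz's siblings per stirpes.
Half-blood siblings count for one-half the weight of whole-blood siblings at the initial division.
Dividing 1 in proportion to weights (total weight 3): Pelagia (weight 1) → 1/3; Halina (weight 1/2) → 1/6; Ireneusz (weight 1/2) → 1/6; Franciszka (weight 1) → 1/3.
Pelagia is living and takes 1/3.
Halina is living and takes 1/6.
Ireneusz is living and takes 1/6.
Franciszka predeceased; the 1/3 allotted to Franciszka's branch passes to Franciszka's issue by representation.
The 1/3 is divided into 3 equal shares of 1/9 among Nadia, Eliasz, Stanislawa.
Nadia is living and takes 1/9.
Eliasz predeceased; the 1/9 allotted to Eliasz's branch passes to Eliasz's issue by representation.
The 1/9 is divided into 2 equal shares of 1/18 among Mieczyslaw, Ludmila.
Mieczyslaw is living and takes 1/18.
Ludmila is living and takes 1/18.
Stanislawa is living and takes 1/9.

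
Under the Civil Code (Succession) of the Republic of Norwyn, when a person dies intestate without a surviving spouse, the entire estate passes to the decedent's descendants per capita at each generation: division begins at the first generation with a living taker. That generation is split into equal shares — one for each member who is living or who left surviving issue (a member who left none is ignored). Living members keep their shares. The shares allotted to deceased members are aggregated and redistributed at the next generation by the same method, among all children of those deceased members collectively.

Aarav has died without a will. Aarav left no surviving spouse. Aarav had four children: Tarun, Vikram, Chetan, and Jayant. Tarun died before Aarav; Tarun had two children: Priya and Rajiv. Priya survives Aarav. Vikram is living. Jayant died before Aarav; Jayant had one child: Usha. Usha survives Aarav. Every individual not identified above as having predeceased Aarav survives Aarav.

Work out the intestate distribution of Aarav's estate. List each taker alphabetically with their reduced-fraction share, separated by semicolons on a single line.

There is no surviving spouse, so the entire estate passes to Aarav's descendants per capita at each generation.
At generation 1 (Tarun, Vikram, Chetan, Jayant) there are 4 shares of (1)/4 = 1/4 each.
Living: Vikram and Chetan — each takes 1/4.
Deceased: Tarun and Jayant. Their combined 1/2 is pooled and carried to generation 2.
At generation 2 (Priya, Rajiv, Usha) there are 3 shares of (1/2)/3 = 1/6 each.
Living: Priya, Rajiv, and Usha — each takes 1/6.

Chetan 1/4; Priya 1/6; Rajiv 1/6; Usha 1/6; Vikram 1/4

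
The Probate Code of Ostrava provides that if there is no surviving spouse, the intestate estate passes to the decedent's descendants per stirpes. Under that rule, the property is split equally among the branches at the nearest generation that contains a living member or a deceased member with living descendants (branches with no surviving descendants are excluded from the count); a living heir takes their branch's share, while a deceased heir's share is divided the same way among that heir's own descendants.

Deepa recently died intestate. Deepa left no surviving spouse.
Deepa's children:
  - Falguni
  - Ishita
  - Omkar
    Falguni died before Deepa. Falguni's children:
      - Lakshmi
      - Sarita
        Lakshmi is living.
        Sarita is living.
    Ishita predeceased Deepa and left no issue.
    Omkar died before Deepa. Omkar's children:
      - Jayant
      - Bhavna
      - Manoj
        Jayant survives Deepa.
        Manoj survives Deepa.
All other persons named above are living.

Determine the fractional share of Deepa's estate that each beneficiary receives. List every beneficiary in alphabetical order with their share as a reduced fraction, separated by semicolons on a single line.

There is no surviving spouse, so the entire estate passes to Deepa's descendants per stirpes.
Ishita left no surviving issue, so that branch lapses and is disregarded.
The estate is divided into 2 equal shares of 1/2 among Falguni, Omkar.
Falguni predeceased; the 1/2 allotted to Falguni's branch passes to Falguni's issue by representation.
The 1/2 is divided into 2 equal shares of 1/4 among Lakshmi, Sarita.
Lakshmi is living and takes 1/4.
Sarita is living and takes 1/4.
Omkar predeceased; the 1/2 allotted to Omkar's branch passes to Omkar's issue by representation.
The 1/2 is divided into 3 equal shares of 1/6 among Jayant, Bhavna, Manoj.
Jayant is living and takes 1/6.
Bhavna is living and takes 1/6.
Manoj is living and takes 1/6.

Bhavna 1/6; Jayant 1/6; Lakshmi 1/4; Manoj 1/6; Sarita 1/4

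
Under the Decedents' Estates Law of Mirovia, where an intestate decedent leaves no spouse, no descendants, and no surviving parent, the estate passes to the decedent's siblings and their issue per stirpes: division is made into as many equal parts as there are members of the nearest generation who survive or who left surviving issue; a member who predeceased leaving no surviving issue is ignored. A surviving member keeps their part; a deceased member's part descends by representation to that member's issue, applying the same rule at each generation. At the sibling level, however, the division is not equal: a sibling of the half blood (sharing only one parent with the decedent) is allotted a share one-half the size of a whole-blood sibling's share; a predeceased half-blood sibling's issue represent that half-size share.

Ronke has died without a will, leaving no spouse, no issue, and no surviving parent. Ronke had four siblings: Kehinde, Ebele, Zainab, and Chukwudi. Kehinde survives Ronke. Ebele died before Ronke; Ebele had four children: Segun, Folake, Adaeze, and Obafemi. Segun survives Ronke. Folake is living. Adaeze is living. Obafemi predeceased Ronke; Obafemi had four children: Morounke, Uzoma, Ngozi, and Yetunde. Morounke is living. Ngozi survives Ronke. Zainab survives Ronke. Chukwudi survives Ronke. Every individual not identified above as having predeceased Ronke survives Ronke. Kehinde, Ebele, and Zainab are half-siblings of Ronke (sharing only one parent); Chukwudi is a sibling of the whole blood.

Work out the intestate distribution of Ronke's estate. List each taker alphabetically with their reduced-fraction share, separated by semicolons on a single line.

No spouse, descendants, or parent survives, so the estate passes to Ronke's siblings per stirpes.
Half-blood siblings count for one-half the weight of whole-blood siblings at the initial division.
Dividing 1 in proportion to weights (total weight 5/2): Kehinde (weight 1/2) → 1/5; Ebele (weight 1/2) → 1/5; Zainab (weight 1/2) → 1/5; Chukwudi (weight 1) → 2/5.
Kehinde is living and takes 1/5.
Ebele predeceased; the 1/5 allotted to Ebele's branch passes to Ebele's issue by representation.
The 1/5 is divided into 4 equal shares of 1/20 among Segun, Folake, Adaeze, Obafemi.
Segun is living and takes 1/20.
Folake is living and takes 1/20.
Adaeze is living and takes 1/20.
Obafemi predeceased; the 1/20 allotted to Obafemi's branch passes to Obafemi's issue by representation.
The 1/20 is divided into 4 equal shares of 1/80 among Morounke, Uzoma, Ngozi, Yetunde.
Morounke is living and takes 1/80.
Uzoma is living and takes 1/80.
Ngozi is living and takes 1/80.
Yetunde is living and takes 1/80.
Zainab is living and takes 1/5.
Chukwudi is living and takes 2/5.

Adaeze 1/20; Chukwudi 2/5; Folake 1/20; Kehinde 1/5; Morounke 1/80; Ngozi 1/80; Segun 1/20; Uzoma 1/80; Yetunde 1/80; Zainab 1/5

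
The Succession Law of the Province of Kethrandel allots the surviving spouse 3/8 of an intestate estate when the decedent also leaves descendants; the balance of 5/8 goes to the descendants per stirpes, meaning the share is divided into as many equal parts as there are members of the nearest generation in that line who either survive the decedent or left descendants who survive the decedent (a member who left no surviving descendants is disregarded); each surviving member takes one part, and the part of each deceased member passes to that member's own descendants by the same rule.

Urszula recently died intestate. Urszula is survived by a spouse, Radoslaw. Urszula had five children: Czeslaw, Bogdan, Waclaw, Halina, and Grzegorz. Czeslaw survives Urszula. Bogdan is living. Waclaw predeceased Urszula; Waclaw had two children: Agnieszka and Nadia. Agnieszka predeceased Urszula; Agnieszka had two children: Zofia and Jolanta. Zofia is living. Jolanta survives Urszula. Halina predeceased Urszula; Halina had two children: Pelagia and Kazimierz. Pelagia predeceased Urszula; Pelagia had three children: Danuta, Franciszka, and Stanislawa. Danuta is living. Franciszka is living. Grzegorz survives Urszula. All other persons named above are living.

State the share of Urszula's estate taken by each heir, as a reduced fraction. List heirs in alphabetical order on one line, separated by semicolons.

Bogdan 1/8; Czeslaw 1/8; Danuta 1/48; Franciszka 1/48; Grzegorz 1/8; Jolanta 1/32; Kazimierz 1/16; Nadia 1/16; Radoslaw 3/8; Stanislawa 1/48; Zofia 1/32

Radoslaw, as surviving spouse, takes 3/8.
The remaining 5/8 passes to Urszula's descendants per stirpes.
The 5/8 is divided into 5 equal shares of 1/8 among Czeslaw, Bogdan, Waclaw, Halina, Grzegorz.
Czeslaw is living and takes 1/8.
Bogdan is living and takes 1/8.
Waclaw predeceased; the 1/8 allotted to Waclaw's branch passes to Waclaw's issue by representation.
The 1/8 is divided into 2 equal shares of 1/16 among Agnieszka, Nadia.
Agnieszka predeceased; the 1/16 allotted to Agnieszka's branch passes to Agnieszka's issue by representation.
The 1/16 is divided into 2 equal shares of 1/32 among Zofia, Jolanta.
Zofia is living and takes 1/32.
Jolanta is living and takes 1/32.
Nadia is living and takes 1/16.
Halina predeceased; the 1/8 allotted to Halina's branch passes to Halina's issue by representation.
The 1/8 is divided into 2 equal shares of 1/16 among Pelagia, Kazimierz.
Pelagia predeceased; the 1/16 allotted to Pelagia's branch passes to Pelagia's issue by representation.
The 1/16 is divided into 3 equal shares of 1/48 among Danuta, Franciszka, Stanislawa.
Danuta is living and takes 1/48.
Franciszka is living and takes 1/48.
Stanislawa is living and takes 1/48.
Kazimierz is living and takes 1/16.
Grzegorz is living and takes 1/8.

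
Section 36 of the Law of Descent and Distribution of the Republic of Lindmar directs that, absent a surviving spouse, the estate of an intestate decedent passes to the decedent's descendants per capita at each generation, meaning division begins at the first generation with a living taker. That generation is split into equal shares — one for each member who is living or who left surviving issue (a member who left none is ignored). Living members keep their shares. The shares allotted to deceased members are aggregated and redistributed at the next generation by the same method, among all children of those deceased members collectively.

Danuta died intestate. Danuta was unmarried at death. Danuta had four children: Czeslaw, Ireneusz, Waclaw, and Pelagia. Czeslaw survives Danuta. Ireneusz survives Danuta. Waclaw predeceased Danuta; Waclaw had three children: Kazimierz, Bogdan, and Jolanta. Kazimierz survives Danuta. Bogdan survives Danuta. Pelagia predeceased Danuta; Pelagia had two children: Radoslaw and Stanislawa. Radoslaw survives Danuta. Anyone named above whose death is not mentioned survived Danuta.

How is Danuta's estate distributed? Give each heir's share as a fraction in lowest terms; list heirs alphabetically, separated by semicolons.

There is no surviving spouse, so the entire estate passes to Danuta's descendants per capita at each generation.
At generation 1 (Czeslaw, Ireneusz, Waclaw, Pelagia) there are 4 shares of (1)/4 = 1/4 each.
Living: Czeslaw and Ireneusz — each takes 1/4.
Deceased: Waclaw and Pelagia. Their combined 1/2 is pooled and carried to generation 2.
At generation 2 (Kazimierz, Bogdan, Jolanta, Radoslaw, Stanislawa) there are 5 shares of (1/2)/5 = 1/10 each.
Living: Kazimierz, Bogdan, Jolanta, Radoslaw, and Stanislawa — each takes 1/10.

Bogdan 1/10; Czeslaw 1/4; Ireneusz 1/4; Jolanta 1/10; Kazimierz 1/10; Radoslaw 1/10; Stanislawa 1/10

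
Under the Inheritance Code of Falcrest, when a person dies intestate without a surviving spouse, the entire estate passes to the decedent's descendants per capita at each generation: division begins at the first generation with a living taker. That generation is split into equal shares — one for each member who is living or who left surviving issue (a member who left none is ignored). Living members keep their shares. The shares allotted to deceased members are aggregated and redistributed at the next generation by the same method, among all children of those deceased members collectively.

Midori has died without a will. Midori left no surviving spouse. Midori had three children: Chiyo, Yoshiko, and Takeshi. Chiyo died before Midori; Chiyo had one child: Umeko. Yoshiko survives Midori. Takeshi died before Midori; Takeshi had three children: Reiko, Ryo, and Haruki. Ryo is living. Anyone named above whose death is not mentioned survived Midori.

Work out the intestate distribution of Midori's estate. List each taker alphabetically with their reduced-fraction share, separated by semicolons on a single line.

There is no surviving spouse, so the entire estate passes to Midori's descendants per capita at each generation.
At generation 1 (Chiyo, Yoshiko, Takeshi) there are 3 shares of (1)/3 = 1/3 each.
Living: Yoshiko — each takes 1/3.
Deceased: Chiyo and Takeshi. Their combined 2/3 is pooled and carried to generation 2.
At generation 2 (Umeko, Reiko, Ryo, Haruki) there are 4 shares of (2/3)/4 = 1/6 each.
Living: Umeko, Reiko, Ryo, and Haruki — each takes 1/6.

Haruki 1/6; Reiko 1/6; Ryo 1/6; Umeko 1/6; Yoshiko 1/3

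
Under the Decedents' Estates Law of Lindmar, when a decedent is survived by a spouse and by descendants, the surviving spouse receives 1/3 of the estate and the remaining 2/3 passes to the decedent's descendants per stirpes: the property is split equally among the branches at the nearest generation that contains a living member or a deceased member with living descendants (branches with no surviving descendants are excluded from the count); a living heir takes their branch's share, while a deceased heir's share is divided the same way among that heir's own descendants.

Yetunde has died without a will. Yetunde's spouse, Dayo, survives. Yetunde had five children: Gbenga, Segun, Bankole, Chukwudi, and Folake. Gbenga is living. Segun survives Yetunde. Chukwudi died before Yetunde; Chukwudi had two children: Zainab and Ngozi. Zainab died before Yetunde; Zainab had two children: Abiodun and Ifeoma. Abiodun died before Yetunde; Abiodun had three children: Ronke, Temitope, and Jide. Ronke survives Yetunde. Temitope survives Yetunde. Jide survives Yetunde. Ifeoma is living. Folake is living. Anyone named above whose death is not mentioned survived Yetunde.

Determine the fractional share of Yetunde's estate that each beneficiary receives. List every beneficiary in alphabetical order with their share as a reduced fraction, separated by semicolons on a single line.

Dayo, as surviving spouse, takes 1/3.
The remaining 2/3 passes to Yetunde's descendants per stirpes.
The 2/3 is divided into 5 equal shares of 2/15 among Gbenga, Segun, Bankole, Chukwudi, Folake.
Gbenga is living and takes 2/15.
Segun is living and takes 2/15.
Bankole is living and takes 2/15.
Chukwudi predeceased; the 2/15 allotted to Chukwudi's branch passes to Chukwudi's issue by representation.
The 2/15 is divided into 2 equal shares of 1/15 among Zainab, Ngozi.
Zainab predeceased; the 1/15 allotted to Zainab's branch passes to Zainab's issue by representation.
The 1/15 is divided into 2 equal shares of 1/30 among Abiodun, Ifeoma.
Abiodun predeceased; the 1/30 allotted to Abiodun's branch passes to Abiodun's issue by representation.
The 1/30 is divided into 3 equal shares of 1/90 among Ronke, Temitope, Jide.
Ronke is living and takes 1/90.
Temitope is living and takes 1/90.
Jide is living and takes 1/90.
Ifeoma is living and takes 1/30.
Ngozi is living and takes 1/15.
Folake is living and takes 2/15.

Bankole 2/15; Dayo 1/3; Folake 2/15; Gbenga 2/15; Ifeoma 1/30; Jide 1/90; Ngozi 1/15; Ronke 1/90; Segun 2/15; Temitope 1/90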